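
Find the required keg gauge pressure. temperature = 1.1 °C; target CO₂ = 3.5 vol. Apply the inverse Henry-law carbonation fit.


psi = vols/(0.01821 + 0.09011·e^(−0.04·T)) − 14.695
psi = 3.5/(0.01821 + 0.09011·e^(−0.04·1.1)) − 14.695

18.8167 psi


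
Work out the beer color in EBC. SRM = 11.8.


EBC = SRM · 1.97
EBC = 11.8 · 1.97

23.2460 EBC


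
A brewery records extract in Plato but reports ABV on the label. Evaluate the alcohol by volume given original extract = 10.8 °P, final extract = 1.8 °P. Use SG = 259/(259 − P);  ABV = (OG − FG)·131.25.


OG = 259/(259 − 10.8) = 1.0435
FG = 259/(259 − 1.8) = 1.0070
ABV = (1.0435 − 1.0070)·131.25

4.7926 % ABV


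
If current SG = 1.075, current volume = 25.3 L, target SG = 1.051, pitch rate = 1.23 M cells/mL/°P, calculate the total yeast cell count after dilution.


V_w = V·((SG_c−1)/(SG_t−1)−1);  °P = 259 − 259/SG_t;  cells = rate·(V+V_w)·°P
V_w = 25.3·((1.075−1)/(1.051−1)−1) = 11.9059
V_final = 25.3 + 11.9059 = 37.2059
°P = 259 − 259/1.051 = 12.5680
cells = 1.23·37.2059·12.5680

575.1537 billion cells


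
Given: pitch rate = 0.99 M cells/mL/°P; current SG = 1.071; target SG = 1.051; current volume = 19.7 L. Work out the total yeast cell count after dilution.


V_w = V·((SG_c−1)/(SG_t−1)−1);  °P = 259 − 259/SG_t;  cells = rate·(V+V_w)·°P
V_w = 19.7·((1.071−1)/(1.051−1)−1) = 7.7255
V_final = 19.7 + 7.7255 = 27.4255
°P = 259 − 259/1.051 = 12.5680
cells = 0.99·27.4255·12.5680

341.2376 billion cells


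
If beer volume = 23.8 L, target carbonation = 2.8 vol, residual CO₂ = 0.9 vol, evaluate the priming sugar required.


sugar = (target − residual)·4.0·V
sugar = (2.8 − 0.9)·4.0·23.8

180.8800 g


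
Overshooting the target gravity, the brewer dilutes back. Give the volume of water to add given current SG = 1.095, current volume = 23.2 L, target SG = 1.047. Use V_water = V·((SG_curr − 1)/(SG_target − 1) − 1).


V_water = 23.2·((1.095 − 1)/(1.047 − 1) − 1)

23.6936 L


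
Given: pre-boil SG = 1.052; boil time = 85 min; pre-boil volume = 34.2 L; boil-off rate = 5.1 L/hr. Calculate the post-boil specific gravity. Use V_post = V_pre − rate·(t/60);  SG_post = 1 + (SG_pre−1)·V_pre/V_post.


V_post = 34.2 − 5.1·(85/60) = 26.9750
SG_post = 1 + (1.052 − 1)·34.2/26.9750

1.0659


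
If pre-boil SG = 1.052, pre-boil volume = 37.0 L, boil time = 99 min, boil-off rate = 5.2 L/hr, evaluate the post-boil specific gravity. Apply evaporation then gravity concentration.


V_post = V_pre − rate·(t/60);  SG_post = 1 + (SG_pre−1)·V_pre/V_post
V_post = 37.0 − 5.2·(99/60) = 28.4200
SG_post = 1 + (1.052 − 1)·37.0/28.4200

1.0677


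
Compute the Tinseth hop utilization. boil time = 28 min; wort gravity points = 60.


U = 1.65·0.000125^(GP/1000) · (1 − e^(−0.04·t))/4.15
bigness = 1.65·0.000125^(60/1000) = 0.9623
boil_factor = (1 − e^(−0.04·28))/4.15 = 0.1623
U = 0.9623 · 0.1623

0.1562


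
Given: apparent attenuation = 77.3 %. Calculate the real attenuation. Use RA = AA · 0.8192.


RA = 77.3 · 0.8192

63.3242 %


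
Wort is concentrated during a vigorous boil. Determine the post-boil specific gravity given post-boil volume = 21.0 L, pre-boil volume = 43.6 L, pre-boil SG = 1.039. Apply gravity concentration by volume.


SG_post = 1 + (SG_pre − 1)·V_pre/V_post
pts_pre = (1.039 − 1)·1000 = 39.0000
pts_post = 39.0000·43.6/21.0 = 80.9714
SG_post = 1 + 80.9714/1000

1.0810


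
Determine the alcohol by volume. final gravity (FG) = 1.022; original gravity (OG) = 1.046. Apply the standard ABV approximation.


ABV = (OG − FG) · 131.25
ABV = (1.046 − 1.022) · 131.25

3.1500 % ABV


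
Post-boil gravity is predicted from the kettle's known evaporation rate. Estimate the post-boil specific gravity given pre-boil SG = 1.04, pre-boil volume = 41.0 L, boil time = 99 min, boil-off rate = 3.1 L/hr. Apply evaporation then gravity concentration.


V_post = V_pre − rate·(t/60);  SG_post = 1 + (SG_pre−1)·V_pre/V_post
V_post = 41.0 − 3.1·(99/60) = 35.8850
SG_post = 1 + (1.04 − 1)·41.0/35.8850

1.0457


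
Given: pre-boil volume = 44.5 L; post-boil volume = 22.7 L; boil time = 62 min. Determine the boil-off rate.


rate = (V_pre − V_post) / (t_min/60)
rate = (44.5 − 22.7) / (62/60)

21.0968 L/hr


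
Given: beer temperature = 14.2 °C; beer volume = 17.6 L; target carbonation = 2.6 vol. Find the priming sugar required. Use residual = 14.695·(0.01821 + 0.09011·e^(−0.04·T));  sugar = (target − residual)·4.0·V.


residual = 14.695·(0.01821 + 0.09011·e^(−0.04·14.2)) = 1.0179
sugar = (2.6 − 1.0179)·4.0·17.6

111.3767 g


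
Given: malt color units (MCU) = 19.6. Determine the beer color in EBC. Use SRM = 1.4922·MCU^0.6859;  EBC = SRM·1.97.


SRM = 1.4922·19.6^0.6859 = 11.4864
EBC = 11.4864·1.97

22.6283 EBC


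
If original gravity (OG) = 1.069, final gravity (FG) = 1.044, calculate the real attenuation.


AA = (OG−FG)/(OG−1)·100;  RA = AA·0.8192
AA = (1.069 − 1.044)/(1.069 − 1)·100 = 36.2319
RA = 36.2319·0.8192

29.6812 %


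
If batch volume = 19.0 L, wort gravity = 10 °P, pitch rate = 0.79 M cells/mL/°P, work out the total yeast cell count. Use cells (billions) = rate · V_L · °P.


cells = 0.79 · 19.0 · 10

150.1000 billion cells


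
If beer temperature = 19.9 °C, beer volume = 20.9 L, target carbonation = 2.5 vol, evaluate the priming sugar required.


residual = 14.695·(0.01821 + 0.09011·e^(−0.04·T));  sugar = (target − residual)·4.0·V
residual = 14.695·(0.01821 + 0.09011·e^(−0.04·19.9)) = 0.8650
sugar = (2.5 − 0.8650)·4.0·20.9

136.6888 g


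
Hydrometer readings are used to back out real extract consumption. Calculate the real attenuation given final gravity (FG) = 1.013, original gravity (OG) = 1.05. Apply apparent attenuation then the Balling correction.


AA = (OG−FG)/(OG−1)·100;  RA = AA·0.8192
AA = (1.05 − 1.013)/(1.05 − 1)·100 = 74.0000
RA = 74.0000·0.8192

60.6208 %


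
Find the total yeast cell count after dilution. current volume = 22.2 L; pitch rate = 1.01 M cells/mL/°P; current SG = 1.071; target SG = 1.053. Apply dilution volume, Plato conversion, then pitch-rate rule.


V_w = V·((SG_c−1)/(SG_t−1)−1);  °P = 259 − 259/SG_t;  cells = rate·(V+V_w)·°P
V_w = 22.2·((1.071−1)/(1.053−1)−1) = 7.5396
V_final = 22.2 + 7.5396 = 29.7396
°P = 259 − 259/1.053 = 13.0361
cells = 1.01·29.7396·13.0361

391.5652 billion cells


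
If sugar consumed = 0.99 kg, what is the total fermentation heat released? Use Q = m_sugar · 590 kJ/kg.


Q = 0.99 · 590

584.1000 kJ


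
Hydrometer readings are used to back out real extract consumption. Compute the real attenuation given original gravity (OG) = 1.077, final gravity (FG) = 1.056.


AA = (OG−FG)/(OG−1)·100;  RA = AA·0.8192
AA = (1.077 − 1.056)/(1.077 − 1)·100 = 27.2727
RA = 27.2727·0.8192

22.3418 %


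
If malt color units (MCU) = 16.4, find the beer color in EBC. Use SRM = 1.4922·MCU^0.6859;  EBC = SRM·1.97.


SRM = 1.4922·16.4^0.6859 = 10.1646
EBC = 10.1646·1.97

20.0242 EBC


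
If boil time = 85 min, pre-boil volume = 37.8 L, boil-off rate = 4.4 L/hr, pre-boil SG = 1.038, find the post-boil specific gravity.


V_post = V_pre − rate·(t/60);  SG_post = 1 + (SG_pre−1)·V_pre/V_post
V_post = 37.8 − 4.4·(85/60) = 31.5667
SG_post = 1 + (1.038 − 1)·37.8/31.5667

1.0455


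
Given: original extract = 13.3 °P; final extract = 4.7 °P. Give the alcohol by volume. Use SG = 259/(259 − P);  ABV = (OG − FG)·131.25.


OG = 259/(259 − 13.3) = 1.0541
FG = 259/(259 − 4.7) = 1.0185
ABV = (1.0541 − 1.0185)·131.25

4.6789 % ABV


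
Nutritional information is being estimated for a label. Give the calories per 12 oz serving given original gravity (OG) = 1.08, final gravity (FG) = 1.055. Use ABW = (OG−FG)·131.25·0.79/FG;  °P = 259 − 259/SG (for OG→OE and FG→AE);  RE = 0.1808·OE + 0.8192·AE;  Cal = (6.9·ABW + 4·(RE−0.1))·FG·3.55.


ABW = (1.08 − 1.055)·131.25·0.79/1.055 = 2.4570
OE = 259 − 259/1.08 = 19.1852 °P
AE = 259 − 259/1.055 = 13.5024 °P
RE = 0.1808·19.1852 + 0.8192·13.5024 = 14.5298 °P
Cal = (6.9·2.4570 + 4·(14.5298−0.1))·1.055·3.55

279.6688 kcal


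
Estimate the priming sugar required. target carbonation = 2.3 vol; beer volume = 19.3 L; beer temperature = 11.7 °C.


residual = 14.695·(0.01821 + 0.09011·e^(−0.04·T));  sugar = (target − residual)·4.0·V
residual = 14.695·(0.01821 + 0.09011·e^(−0.04·11.7)) = 1.0969
sugar = (2.3 − 1.0969)·4.0·19.3

92.8824 g


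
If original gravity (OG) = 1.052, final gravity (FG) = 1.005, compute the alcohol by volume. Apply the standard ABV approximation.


ABV = (OG − FG) · 131.25
ABV = (1.052 − 1.005) · 131.25

6.1688 % ABV


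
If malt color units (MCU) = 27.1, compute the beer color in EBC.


SRM = 1.4922·MCU^0.6859;  EBC = SRM·1.97
SRM = 1.4922·27.1^0.6859 = 14.3450
EBC = 14.3450·1.97

28.2597 EBC


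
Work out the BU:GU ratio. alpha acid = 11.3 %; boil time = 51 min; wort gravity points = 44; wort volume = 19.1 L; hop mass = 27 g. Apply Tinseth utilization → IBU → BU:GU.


U = 1.65·0.000125^(GP/1000)·(1−e^(−0.04t))/4.15;  IBU = (α/100)·m·U·1000/V;  BU:GU = IBU/GP
U = 1.65·0.000125^(44/1000)·(1−e^(−0.04·51))/4.15 = 0.2329
IBU = (11.3/100)·27·0.2329·1000/19.1 = 37.2061
BU:GU = 37.2061/44

0.8456


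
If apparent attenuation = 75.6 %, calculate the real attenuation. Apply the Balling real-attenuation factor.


RA = AA · 0.8192
RA = 75.6 · 0.8192

61.9315 %


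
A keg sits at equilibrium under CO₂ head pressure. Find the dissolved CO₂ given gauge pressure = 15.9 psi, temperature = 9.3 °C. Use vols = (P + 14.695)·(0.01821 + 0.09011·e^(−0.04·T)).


vols = (15.9 + 14.695)·(0.01821 + 0.09011·e^(−0.04·9.3))

2.4576 volumes


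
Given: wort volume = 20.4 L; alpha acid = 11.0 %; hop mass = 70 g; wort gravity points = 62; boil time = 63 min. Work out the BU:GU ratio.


U = 1.65·0.000125^(GP/1000)·(1−e^(−0.04t))/4.15;  IBU = (α/100)·m·U·1000/V;  BU:GU = IBU/GP
U = 1.65·0.000125^(62/1000)·(1−e^(−0.04·63))/4.15 = 0.2094
IBU = (11.0/100)·70·0.2094·1000/20.4 = 79.0452
BU:GU = 79.0452/62

1.2749


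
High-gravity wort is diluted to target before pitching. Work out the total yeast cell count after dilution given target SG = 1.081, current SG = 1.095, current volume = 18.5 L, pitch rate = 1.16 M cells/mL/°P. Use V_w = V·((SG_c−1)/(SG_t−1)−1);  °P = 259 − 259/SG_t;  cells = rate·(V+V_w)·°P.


V_w = 18.5·((1.095−1)/(1.081−1)−1) = 3.1975
V_final = 18.5 + 3.1975 = 21.6975
°P = 259 − 259/1.081 = 19.4070
cells = 1.16·21.6975·19.4070

488.4582 billion cells


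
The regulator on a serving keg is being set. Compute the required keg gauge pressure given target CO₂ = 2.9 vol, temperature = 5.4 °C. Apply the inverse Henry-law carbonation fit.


psi = vols/(0.01821 + 0.09011·e^(−0.04·T)) − 14.695
psi = 2.9/(0.01821 + 0.09011·e^(−0.04·5.4)) − 14.695

17.2381 psi


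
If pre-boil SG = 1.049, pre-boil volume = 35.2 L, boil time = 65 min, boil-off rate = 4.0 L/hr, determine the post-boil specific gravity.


V_post = V_pre − rate·(t/60);  SG_post = 1 + (SG_pre−1)·V_pre/V_post
V_post = 35.2 − 4.0·(65/60) = 30.8667
SG_post = 1 + (1.049 − 1)·35.2/30.8667

1.0559


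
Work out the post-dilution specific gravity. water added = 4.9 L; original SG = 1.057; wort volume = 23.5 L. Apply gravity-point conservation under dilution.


SG_new = 1 + (SG_old − 1)·V_old/(V_old + V_water)
pts = (1.057 − 1)·1000·23.5/(23.5 + 4.9) = 47.1655
SG_new = 1 + 47.1655/1000

1.0472


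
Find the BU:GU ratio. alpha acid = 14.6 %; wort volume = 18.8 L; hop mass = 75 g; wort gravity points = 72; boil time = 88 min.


U = 1.65·0.000125^(GP/1000)·(1−e^(−0.04t))/4.15;  IBU = (α/100)·m·U·1000/V;  BU:GU = IBU/GP
U = 1.65·0.000125^(72/1000)·(1−e^(−0.04·88))/4.15 = 0.2020
IBU = (14.6/100)·75·0.2020·1000/18.8 = 117.6578
BU:GU = 117.6578/72

1.6341


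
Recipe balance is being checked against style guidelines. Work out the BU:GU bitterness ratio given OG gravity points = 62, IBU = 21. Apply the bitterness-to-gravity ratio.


BU:GU = IBU / OG_points
BU:GU = 21 / 62

0.3387


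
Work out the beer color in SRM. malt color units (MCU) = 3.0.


SRM = 1.4922 · MCU^0.6859
SRM = 1.4922 · 3.0^0.6859

3.1702 SRM


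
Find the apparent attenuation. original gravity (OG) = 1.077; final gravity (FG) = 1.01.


AA = (OG − FG)/(OG − 1) · 100
AA = (1.077 − 1.01)/(1.077 − 1) · 100

87.0130 %


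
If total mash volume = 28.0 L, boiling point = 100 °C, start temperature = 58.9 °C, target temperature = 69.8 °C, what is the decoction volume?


V_dec = V_total·(T_target − T_start)/(T_boil − T_start)
V_dec = 28.0·(69.8 − 58.9)/(100 − 58.9)

7.4258 L


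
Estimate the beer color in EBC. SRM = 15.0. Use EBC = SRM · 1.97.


EBC = 15.0 · 1.97

29.5500 EBC


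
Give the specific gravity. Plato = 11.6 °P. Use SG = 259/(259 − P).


SG = 259/(259 − 11.6)

1.0469


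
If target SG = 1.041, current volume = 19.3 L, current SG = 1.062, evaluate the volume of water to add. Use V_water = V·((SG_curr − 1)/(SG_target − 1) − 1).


V_water = 19.3·((1.062 − 1)/(1.041 − 1) − 1)

9.8854 L


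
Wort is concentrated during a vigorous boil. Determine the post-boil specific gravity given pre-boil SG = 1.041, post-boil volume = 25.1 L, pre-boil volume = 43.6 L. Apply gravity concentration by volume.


SG_post = 1 + (SG_pre − 1)·V_pre/V_post
pts_pre = (1.041 − 1)·1000 = 41.0000
pts_post = 41.0000·43.6/25.1 = 71.2191
SG_post = 1 + 71.2191/1000

1.0712


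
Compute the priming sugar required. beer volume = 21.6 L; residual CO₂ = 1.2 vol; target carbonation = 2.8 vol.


sugar = (target − residual)·4.0·V
sugar = (2.8 − 1.2)·4.0·21.6

138.2400 g


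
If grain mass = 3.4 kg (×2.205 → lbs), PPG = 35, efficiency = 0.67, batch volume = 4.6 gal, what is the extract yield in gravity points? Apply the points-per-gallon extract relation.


points = lbs × PPG × eff / vol
lbs = 3.4 × 2.205 = 7.4970
points = 7.4970 × 35 × 0.67 / 4.6

38.2184 points


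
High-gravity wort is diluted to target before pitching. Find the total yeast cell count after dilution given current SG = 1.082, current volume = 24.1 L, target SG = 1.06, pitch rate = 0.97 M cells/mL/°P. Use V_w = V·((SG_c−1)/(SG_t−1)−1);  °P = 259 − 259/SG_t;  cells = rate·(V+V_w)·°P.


V_w = 24.1·((1.082−1)/(1.06−1)−1) = 8.8367
V_final = 24.1 + 8.8367 = 32.9367
°P = 259 − 259/1.06 = 14.6604
cells = 0.97·32.9367·14.6604

468.3780 billion cells


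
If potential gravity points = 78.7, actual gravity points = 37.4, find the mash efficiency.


efficiency = actual / potential × 100
efficiency = 37.4 / 78.7 × 100

47.5222 %


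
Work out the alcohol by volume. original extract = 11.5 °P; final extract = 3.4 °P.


SG = 259/(259 − P);  ABV = (OG − FG)·131.25
OG = 259/(259 − 11.5) = 1.0465
FG = 259/(259 − 3.4) = 1.0133
ABV = (1.0465 − 1.0133)·131.25

4.3526 % ABV


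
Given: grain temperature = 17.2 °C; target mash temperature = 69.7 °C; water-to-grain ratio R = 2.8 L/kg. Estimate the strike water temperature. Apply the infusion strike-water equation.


T_strike = (0.41/R)·(T_mash − T_grain) + T_mash
T_strike = (0.41/2.8)·(69.7 − 17.2) + 69.7

77.3875 °C


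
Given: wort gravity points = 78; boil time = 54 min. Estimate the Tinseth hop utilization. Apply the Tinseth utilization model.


U = 1.65·0.000125^(GP/1000) · (1 − e^(−0.04·t))/4.15
bigness = 1.65·0.000125^(78/1000) = 0.8185
boil_factor = (1 − e^(−0.04·54))/4.15 = 0.2132
U = 0.8185 · 0.2132

0.1745


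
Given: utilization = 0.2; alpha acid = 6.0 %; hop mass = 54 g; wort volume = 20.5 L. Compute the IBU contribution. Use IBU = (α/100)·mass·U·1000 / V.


IBU = (6.0/100)·54·0.2·1000 / 20.5

31.6098 IBU


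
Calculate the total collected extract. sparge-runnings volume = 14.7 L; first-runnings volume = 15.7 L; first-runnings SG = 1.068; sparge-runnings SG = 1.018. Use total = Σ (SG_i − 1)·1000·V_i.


first = (1.068 − 1)·1000·15.7 = 1067.6000
sparge = (1.018 − 1)·1000·14.7 = 264.6000
total = 1067.6000 + 264.6000

1332.2000 gravity·L


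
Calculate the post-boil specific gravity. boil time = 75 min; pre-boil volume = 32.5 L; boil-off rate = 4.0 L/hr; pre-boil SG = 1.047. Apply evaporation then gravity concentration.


V_post = V_pre − rate·(t/60);  SG_post = 1 + (SG_pre−1)·V_pre/V_post
V_post = 32.5 − 4.0·(75/60) = 27.5000
SG_post = 1 + (1.047 − 1)·32.5/27.5000

1.0555


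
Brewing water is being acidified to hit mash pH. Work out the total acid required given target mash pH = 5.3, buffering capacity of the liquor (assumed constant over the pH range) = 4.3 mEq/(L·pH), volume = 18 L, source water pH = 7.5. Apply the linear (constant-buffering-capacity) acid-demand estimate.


acid = buffering capacity · (pH_source − pH_target) · V
acid = 4.3 · (7.5 − 5.3) · 18

170.2800 mEq


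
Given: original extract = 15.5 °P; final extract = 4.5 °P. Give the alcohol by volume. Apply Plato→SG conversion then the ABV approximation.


SG = 259/(259 − P);  ABV = (OG − FG)·131.25
OG = 259/(259 − 15.5) = 1.0637
FG = 259/(259 − 4.5) = 1.0177
ABV = (1.0637 − 1.0177)·131.25

6.0340 % ABV


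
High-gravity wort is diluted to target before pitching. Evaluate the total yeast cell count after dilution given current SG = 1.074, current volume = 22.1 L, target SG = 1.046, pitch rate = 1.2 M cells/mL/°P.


V_w = V·((SG_c−1)/(SG_t−1)−1);  °P = 259 − 259/SG_t;  cells = rate·(V+V_w)·°P
V_w = 22.1·((1.074−1)/(1.046−1)−1) = 13.4522
V_final = 22.1 + 13.4522 = 35.5522
°P = 259 − 259/1.046 = 11.3901
cells = 1.2·35.5522·11.3901

485.9296 billion cells


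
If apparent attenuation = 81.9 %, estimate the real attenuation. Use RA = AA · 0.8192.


RA = 81.9 · 0.8192

67.0925 %


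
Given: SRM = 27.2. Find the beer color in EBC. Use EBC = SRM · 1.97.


EBC = 27.2 · 1.97

53.5840 EBC


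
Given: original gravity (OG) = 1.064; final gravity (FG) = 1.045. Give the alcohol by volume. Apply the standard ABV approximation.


ABV = (OG − FG) · 131.25
ABV = (1.064 − 1.045) · 131.25

2.4938 % ABV


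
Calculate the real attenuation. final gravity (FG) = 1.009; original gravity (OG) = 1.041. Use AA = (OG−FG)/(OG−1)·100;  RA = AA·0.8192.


AA = (1.041 − 1.009)/(1.041 − 1)·100 = 78.0488
RA = 78.0488·0.8192

63.9376 %


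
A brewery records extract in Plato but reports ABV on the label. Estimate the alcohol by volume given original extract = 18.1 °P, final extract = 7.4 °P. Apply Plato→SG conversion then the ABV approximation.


SG = 259/(259 − P);  ABV = (OG − FG)·131.25
OG = 259/(259 − 18.1) = 1.0751
FG = 259/(259 − 7.4) = 1.0294
ABV = (1.0751 − 1.0294)·131.25

6.0012 % ABV


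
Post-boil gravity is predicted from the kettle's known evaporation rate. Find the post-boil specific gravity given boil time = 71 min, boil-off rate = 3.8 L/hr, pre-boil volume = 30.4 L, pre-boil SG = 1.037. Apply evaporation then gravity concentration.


V_post = V_pre − rate·(t/60);  SG_post = 1 + (SG_pre−1)·V_pre/V_post
V_post = 30.4 − 3.8·(71/60) = 25.9033
SG_post = 1 + (1.037 − 1)·30.4/25.9033

1.0434


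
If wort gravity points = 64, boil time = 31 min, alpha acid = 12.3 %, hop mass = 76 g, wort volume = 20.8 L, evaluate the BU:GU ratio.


U = 1.65·0.000125^(GP/1000)·(1−e^(−0.04t))/4.15;  IBU = (α/100)·m·U·1000/V;  BU:GU = IBU/GP
U = 1.65·0.000125^(64/1000)·(1−e^(−0.04·31))/4.15 = 0.1590
IBU = (12.3/100)·76·0.1590·1000/20.8 = 71.4378
BU:GU = 71.4378/64

1.1162


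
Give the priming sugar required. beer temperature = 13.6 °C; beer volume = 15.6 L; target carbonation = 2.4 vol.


residual = 14.695·(0.01821 + 0.09011·e^(−0.04·T));  sugar = (target − residual)·4.0·V
residual = 14.695·(0.01821 + 0.09011·e^(−0.04·13.6)) = 1.0362
sugar = (2.4 − 1.0362)·4.0·15.6

85.1029 g


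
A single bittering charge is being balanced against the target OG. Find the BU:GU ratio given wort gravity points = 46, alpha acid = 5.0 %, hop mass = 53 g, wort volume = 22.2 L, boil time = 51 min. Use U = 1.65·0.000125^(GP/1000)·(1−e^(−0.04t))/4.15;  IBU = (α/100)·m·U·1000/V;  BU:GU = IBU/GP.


U = 1.65·0.000125^(46/1000)·(1−e^(−0.04·51))/4.15 = 0.2288
IBU = (5.0/100)·53·0.2288·1000/22.2 = 27.3081
BU:GU = 27.3081/46

0.5937


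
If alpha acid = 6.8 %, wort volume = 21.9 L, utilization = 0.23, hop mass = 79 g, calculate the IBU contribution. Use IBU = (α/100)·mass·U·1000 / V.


IBU = (6.8/100)·79·0.23·1000 / 21.9

56.4183 IBU


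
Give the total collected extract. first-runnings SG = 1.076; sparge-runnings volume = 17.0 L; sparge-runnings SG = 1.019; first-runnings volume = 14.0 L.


total = Σ (SG_i − 1)·1000·V_i
first = (1.076 − 1)·1000·14.0 = 1064.0000
sparge = (1.019 − 1)·1000·17.0 = 323.0000
total = 1064.0000 + 323.0000

1387.0000 gravity·L


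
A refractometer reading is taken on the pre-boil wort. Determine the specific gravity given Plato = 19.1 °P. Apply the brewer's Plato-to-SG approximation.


SG = 259/(259 − P)
SG = 259/(259 − 19.1)

1.0796


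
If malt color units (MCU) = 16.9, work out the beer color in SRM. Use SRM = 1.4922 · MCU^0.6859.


SRM = 1.4922 · 16.9^0.6859

10.3761 SRM


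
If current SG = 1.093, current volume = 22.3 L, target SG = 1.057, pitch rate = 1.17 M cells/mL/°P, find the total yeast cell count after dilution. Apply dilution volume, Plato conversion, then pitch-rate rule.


V_w = V·((SG_c−1)/(SG_t−1)−1);  °P = 259 − 259/SG_t;  cells = rate·(V+V_w)·°P
V_w = 22.3·((1.093−1)/(1.057−1)−1) = 14.0842
V_final = 22.3 + 14.0842 = 36.3842
°P = 259 − 259/1.057 = 13.9669
cells = 1.17·36.3842·13.9669

594.5638 billion cells


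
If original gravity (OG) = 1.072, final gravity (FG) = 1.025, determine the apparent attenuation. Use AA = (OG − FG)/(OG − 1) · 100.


AA = (1.072 − 1.025)/(1.072 − 1) · 100

65.2778 %


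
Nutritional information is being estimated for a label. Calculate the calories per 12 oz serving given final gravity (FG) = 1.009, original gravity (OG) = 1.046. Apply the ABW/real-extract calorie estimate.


ABW = (OG−FG)·131.25·0.79/FG;  °P = 259 − 259/SG (for OG→OE and FG→AE);  RE = 0.1808·OE + 0.8192·AE;  Cal = (6.9·ABW + 4·(RE−0.1))·FG·3.55
ABW = (1.046 − 1.009)·131.25·0.79/1.009 = 3.8022
OE = 259 − 259/1.046 = 11.3901 °P
AE = 259 − 259/1.009 = 2.3102 °P
RE = 0.1808·11.3901 + 0.8192·2.3102 = 3.9518 °P
Cal = (6.9·3.8022 + 4·(3.9518−0.1))·1.009·3.55

149.1620 kcal


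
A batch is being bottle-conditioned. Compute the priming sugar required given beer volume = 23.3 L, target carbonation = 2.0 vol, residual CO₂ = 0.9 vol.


sugar = (target − residual)·4.0·V
sugar = (2.0 − 0.9)·4.0·23.3

102.5200 g


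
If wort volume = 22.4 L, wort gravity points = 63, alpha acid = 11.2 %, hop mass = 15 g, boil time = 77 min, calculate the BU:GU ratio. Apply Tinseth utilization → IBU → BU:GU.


U = 1.65·0.000125^(GP/1000)·(1−e^(−0.04t))/4.15;  IBU = (α/100)·m·U·1000/V;  BU:GU = IBU/GP
U = 1.65·0.000125^(63/1000)·(1−e^(−0.04·77))/4.15 = 0.2153
IBU = (11.2/100)·15·0.2153·1000/22.4 = 16.1499
BU:GU = 16.1499/63

0.2563


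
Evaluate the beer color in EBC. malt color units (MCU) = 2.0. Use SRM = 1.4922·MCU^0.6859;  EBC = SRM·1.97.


SRM = 1.4922·2.0^0.6859 = 2.4005
EBC = 2.4005·1.97

4.7290 EBC


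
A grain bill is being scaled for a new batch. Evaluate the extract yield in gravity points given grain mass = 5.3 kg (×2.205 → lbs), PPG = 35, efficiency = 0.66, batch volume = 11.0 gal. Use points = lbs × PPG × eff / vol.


lbs = 5.3 × 2.205 = 11.6865
points = 11.6865 × 35 × 0.66 / 11.0

24.5417 points


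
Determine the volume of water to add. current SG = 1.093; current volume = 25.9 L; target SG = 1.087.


V_water = V·((SG_curr − 1)/(SG_target − 1) − 1)
V_water = 25.9·((1.093 − 1)/(1.087 − 1) − 1)

1.7862 L


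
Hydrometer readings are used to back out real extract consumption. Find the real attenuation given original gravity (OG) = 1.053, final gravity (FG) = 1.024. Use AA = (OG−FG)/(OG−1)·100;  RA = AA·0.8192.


AA = (1.053 − 1.024)/(1.053 − 1)·100 = 54.7170
RA = 54.7170·0.8192

44.8242 %


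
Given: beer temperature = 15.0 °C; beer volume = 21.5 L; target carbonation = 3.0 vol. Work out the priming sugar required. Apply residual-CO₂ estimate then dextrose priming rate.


residual = 14.695·(0.01821 + 0.09011·e^(−0.04·T));  sugar = (target − residual)·4.0·V
residual = 14.695·(0.01821 + 0.09011·e^(−0.04·15.0)) = 0.9943
sugar = (3.0 − 0.9943)·4.0·21.5

172.4890 g


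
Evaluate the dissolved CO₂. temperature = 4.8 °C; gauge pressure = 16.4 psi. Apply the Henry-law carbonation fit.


vols = (P + 14.695)·(0.01821 + 0.09011·e^(−0.04·T))
vols = (16.4 + 14.695)·(0.01821 + 0.09011·e^(−0.04·4.8))

2.8787 volumes


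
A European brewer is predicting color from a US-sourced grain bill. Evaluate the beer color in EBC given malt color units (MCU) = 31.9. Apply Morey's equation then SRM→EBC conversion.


SRM = 1.4922·MCU^0.6859;  EBC = SRM·1.97
SRM = 1.4922·31.9^0.6859 = 16.0427
EBC = 16.0427·1.97

31.6041 EBC


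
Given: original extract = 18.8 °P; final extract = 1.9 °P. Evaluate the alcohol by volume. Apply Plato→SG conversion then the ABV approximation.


SG = 259/(259 − P);  ABV = (OG − FG)·131.25
OG = 259/(259 − 18.8) = 1.0783
FG = 259/(259 − 1.9) = 1.0074
ABV = (1.0783 − 1.0074)·131.25

9.3027 % ABV


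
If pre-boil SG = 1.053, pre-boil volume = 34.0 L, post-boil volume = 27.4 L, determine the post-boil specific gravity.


SG_post = 1 + (SG_pre − 1)·V_pre/V_post
pts_pre = (1.053 − 1)·1000 = 53.0000
pts_post = 53.0000·34.0/27.4 = 65.7664
SG_post = 1 + 65.7664/1000

1.0658


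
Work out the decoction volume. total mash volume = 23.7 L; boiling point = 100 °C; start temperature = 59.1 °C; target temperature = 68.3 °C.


V_dec = V_total·(T_target − T_start)/(T_boil − T_start)
V_dec = 23.7·(68.3 − 59.1)/(100 − 59.1)

5.3311 L


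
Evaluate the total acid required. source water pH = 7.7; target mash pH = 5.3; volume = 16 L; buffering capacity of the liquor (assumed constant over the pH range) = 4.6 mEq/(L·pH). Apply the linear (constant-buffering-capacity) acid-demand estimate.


acid = buffering capacity · (pH_source − pH_target) · V
acid = 4.6 · (7.7 − 5.3) · 16

176.6400 mEq


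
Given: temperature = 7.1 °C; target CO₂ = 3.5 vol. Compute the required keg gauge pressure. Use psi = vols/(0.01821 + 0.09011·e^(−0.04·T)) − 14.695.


psi = 3.5/(0.01821 + 0.09011·e^(−0.04·7.1)) − 14.695

25.9829 psi


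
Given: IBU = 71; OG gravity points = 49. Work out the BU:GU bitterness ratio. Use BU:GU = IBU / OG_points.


BU:GU = 71 / 49

1.4490


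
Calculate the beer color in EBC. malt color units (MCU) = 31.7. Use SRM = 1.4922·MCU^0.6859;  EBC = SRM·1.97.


SRM = 1.4922·31.7^0.6859 = 15.9736
EBC = 15.9736·1.97

31.4680 EBC


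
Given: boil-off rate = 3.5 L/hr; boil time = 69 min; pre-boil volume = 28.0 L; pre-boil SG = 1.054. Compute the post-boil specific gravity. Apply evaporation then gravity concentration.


V_post = V_pre − rate·(t/60);  SG_post = 1 + (SG_pre−1)·V_pre/V_post
V_post = 28.0 − 3.5·(69/60) = 23.9750
SG_post = 1 + (1.054 − 1)·28.0/23.9750

1.0631


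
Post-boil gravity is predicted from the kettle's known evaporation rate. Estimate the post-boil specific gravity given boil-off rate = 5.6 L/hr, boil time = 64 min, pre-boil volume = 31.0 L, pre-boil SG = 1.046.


V_post = V_pre − rate·(t/60);  SG_post = 1 + (SG_pre−1)·V_pre/V_post
V_post = 31.0 − 5.6·(64/60) = 25.0267
SG_post = 1 + (1.046 − 1)·31.0/25.0267

1.0570


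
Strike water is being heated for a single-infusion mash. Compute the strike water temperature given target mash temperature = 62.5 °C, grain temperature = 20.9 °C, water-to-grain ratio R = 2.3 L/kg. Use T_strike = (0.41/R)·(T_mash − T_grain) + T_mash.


T_strike = (0.41/2.3)·(62.5 − 20.9) + 62.5

69.9157 °C


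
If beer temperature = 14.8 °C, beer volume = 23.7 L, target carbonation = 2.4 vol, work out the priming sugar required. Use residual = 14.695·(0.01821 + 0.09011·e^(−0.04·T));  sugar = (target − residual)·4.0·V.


residual = 14.695·(0.01821 + 0.09011·e^(−0.04·14.8)) = 1.0002
sugar = (2.4 − 1.0002)·4.0·23.7

132.7057 g


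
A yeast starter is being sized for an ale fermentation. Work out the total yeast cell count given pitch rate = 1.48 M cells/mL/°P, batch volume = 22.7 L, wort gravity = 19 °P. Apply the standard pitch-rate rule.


cells (billions) = rate · V_L · °P
cells = 1.48 · 22.7 · 19

638.3240 billion cells


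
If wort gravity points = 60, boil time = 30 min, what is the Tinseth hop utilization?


U = 1.65·0.000125^(GP/1000) · (1 − e^(−0.04·t))/4.15
bigness = 1.65·0.000125^(60/1000) = 0.9623
boil_factor = (1 − e^(−0.04·30))/4.15 = 0.1684
U = 0.9623 · 0.1684

0.1620


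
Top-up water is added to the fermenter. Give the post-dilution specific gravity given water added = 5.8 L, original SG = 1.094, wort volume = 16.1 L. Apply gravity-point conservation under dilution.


SG_new = 1 + (SG_old − 1)·V_old/(V_old + V_water)
pts = (1.094 − 1)·1000·16.1/(16.1 + 5.8) = 69.1050
SG_new = 1 + 69.1050/1000

1.0691


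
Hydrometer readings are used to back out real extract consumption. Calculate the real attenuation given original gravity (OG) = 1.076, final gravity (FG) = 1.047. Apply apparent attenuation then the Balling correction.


AA = (OG−FG)/(OG−1)·100;  RA = AA·0.8192
AA = (1.076 − 1.047)/(1.076 − 1)·100 = 38.1579
RA = 38.1579·0.8192

31.2589 %


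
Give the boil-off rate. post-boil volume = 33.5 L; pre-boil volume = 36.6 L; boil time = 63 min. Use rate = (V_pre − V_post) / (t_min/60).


rate = (36.6 − 33.5) / (63/60)

2.9524 L/hr


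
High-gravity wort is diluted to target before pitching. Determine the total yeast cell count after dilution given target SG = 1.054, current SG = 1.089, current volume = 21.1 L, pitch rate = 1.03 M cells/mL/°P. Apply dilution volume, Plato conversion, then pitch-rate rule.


V_w = V·((SG_c−1)/(SG_t−1)−1);  °P = 259 − 259/SG_t;  cells = rate·(V+V_w)·°P
V_w = 21.1·((1.089−1)/(1.054−1)−1) = 13.6759
V_final = 21.1 + 13.6759 = 34.7759
°P = 259 − 259/1.054 = 13.2694
cells = 1.03·34.7759·13.2694

475.3011 billion cells


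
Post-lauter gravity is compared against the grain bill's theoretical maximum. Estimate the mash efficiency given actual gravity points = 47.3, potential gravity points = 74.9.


efficiency = actual / potential × 100
efficiency = 47.3 / 74.9 × 100

63.1509 %


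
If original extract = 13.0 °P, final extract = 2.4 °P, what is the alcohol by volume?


SG = 259/(259 − P);  ABV = (OG − FG)·131.25
OG = 259/(259 − 13.0) = 1.0528
FG = 259/(259 − 2.4) = 1.0094
ABV = (1.0528 − 1.0094)·131.25

5.7084 % ABV


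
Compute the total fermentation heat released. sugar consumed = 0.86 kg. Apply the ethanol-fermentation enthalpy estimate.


Q = m_sugar · 590 kJ/kg
Q = 0.86 · 590

507.4000 kJ


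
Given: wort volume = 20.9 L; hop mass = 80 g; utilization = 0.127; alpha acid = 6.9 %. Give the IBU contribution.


IBU = (α/100)·mass·U·1000 / V
IBU = (6.9/100)·80·0.127·1000 / 20.9

33.5426 IBU


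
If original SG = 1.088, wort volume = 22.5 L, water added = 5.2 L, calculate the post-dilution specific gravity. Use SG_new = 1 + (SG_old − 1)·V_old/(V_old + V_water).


pts = (1.088 − 1)·1000·22.5/(22.5 + 5.2) = 71.4801
SG_new = 1 + 71.4801/1000

1.0715


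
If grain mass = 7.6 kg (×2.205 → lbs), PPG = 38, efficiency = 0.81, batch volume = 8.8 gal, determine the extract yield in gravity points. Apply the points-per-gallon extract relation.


points = lbs × PPG × eff / vol
lbs = 7.6 × 2.205 = 16.7580
points = 16.7580 × 38 × 0.81 / 8.8

58.6149 points


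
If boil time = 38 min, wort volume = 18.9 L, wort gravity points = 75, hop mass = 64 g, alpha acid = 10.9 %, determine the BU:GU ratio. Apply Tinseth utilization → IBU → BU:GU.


U = 1.65·0.000125^(GP/1000)·(1−e^(−0.04t))/4.15;  IBU = (α/100)·m·U·1000/V;  BU:GU = IBU/GP
U = 1.65·0.000125^(75/1000)·(1−e^(−0.04·38))/4.15 = 0.1583
IBU = (10.9/100)·64·0.1583·1000/18.9 = 58.4332
BU:GU = 58.4332/75

0.7791


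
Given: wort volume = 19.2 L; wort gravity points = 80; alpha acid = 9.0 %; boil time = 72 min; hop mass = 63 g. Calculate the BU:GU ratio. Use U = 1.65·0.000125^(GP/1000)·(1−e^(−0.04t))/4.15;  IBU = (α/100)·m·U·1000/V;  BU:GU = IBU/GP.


U = 1.65·0.000125^(80/1000)·(1−e^(−0.04·72))/4.15 = 0.1829
IBU = (9.0/100)·63·0.1829·1000/19.2 = 53.9983
BU:GU = 53.9983/80

0.6750


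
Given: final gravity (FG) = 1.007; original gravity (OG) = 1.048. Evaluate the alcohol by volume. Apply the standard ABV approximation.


ABV = (OG − FG) · 131.25
ABV = (1.048 − 1.007) · 131.25

5.3813 % ABV


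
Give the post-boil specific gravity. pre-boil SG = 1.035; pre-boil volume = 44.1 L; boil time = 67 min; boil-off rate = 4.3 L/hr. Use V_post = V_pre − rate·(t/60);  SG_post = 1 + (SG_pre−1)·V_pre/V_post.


V_post = 44.1 − 4.3·(67/60) = 39.2983
SG_post = 1 + (1.035 − 1)·44.1/39.2983

1.0393


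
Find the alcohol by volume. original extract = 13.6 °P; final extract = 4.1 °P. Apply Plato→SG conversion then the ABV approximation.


SG = 259/(259 − P);  ABV = (OG − FG)·131.25
OG = 259/(259 − 13.6) = 1.0554
FG = 259/(259 − 4.1) = 1.0161
ABV = (1.0554 − 1.0161)·131.25

5.1627 % ABV


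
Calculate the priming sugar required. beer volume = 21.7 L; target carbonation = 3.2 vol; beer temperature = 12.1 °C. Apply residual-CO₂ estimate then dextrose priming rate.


residual = 14.695·(0.01821 + 0.09011·e^(−0.04·T));  sugar = (target − residual)·4.0·V
residual = 14.695·(0.01821 + 0.09011·e^(−0.04·12.1)) = 1.0837
sugar = (3.2 − 1.0837)·4.0·21.7

183.6951 g


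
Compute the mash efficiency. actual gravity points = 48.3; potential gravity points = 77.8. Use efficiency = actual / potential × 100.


efficiency = 48.3 / 77.8 × 100

62.0823 %


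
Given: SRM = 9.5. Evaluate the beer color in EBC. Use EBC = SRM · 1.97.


EBC = 9.5 · 1.97

18.7150 EBC


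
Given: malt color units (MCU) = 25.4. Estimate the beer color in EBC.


SRM = 1.4922·MCU^0.6859;  EBC = SRM·1.97
SRM = 1.4922·25.4^0.6859 = 13.7215
EBC = 13.7215·1.97

27.0314 EBC


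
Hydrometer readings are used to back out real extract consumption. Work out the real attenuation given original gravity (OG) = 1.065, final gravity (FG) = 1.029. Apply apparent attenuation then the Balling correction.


AA = (OG−FG)/(OG−1)·100;  RA = AA·0.8192
AA = (1.065 − 1.029)/(1.065 − 1)·100 = 55.3846
RA = 55.3846·0.8192

45.3711 %


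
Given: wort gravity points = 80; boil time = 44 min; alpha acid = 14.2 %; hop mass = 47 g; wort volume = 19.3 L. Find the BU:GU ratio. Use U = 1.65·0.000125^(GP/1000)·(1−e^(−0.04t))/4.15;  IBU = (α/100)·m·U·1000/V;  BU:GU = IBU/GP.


U = 1.65·0.000125^(80/1000)·(1−e^(−0.04·44))/4.15 = 0.1604
IBU = (14.2/100)·47·0.1604·1000/19.3 = 55.4657
BU:GU = 55.4657/80

0.6933


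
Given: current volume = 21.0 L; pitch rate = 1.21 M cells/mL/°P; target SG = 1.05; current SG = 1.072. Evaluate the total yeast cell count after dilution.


V_w = V·((SG_c−1)/(SG_t−1)−1);  °P = 259 − 259/SG_t;  cells = rate·(V+V_w)·°P
V_w = 21.0·((1.072−1)/(1.05−1)−1) = 9.2400
V_final = 21.0 + 9.2400 = 30.2400
°P = 259 − 259/1.05 = 12.3333
cells = 1.21·30.2400·12.3333

451.2816 billion cells


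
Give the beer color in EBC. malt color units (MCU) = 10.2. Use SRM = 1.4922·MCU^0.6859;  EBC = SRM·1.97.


SRM = 1.4922·10.2^0.6859 = 7.3388
EBC = 7.3388·1.97

14.4575 EBC


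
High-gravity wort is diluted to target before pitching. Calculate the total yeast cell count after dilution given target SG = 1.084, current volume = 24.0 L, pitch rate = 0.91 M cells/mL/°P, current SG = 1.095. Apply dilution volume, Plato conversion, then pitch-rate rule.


V_w = V·((SG_c−1)/(SG_t−1)−1);  °P = 259 − 259/SG_t;  cells = rate·(V+V_w)·°P
V_w = 24.0·((1.095−1)/(1.084−1)−1) = 3.1429
V_final = 24.0 + 3.1429 = 27.1429
°P = 259 − 259/1.084 = 20.0701
cells = 0.91·27.1429·20.0701

495.7317 billion cells


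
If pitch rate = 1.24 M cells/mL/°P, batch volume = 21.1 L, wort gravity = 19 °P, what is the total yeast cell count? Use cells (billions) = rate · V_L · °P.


cells = 1.24 · 21.1 · 19

497.1160 billion cells


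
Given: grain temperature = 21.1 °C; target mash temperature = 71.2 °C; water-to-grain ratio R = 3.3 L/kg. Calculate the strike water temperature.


T_strike = (0.41/R)·(T_mash − T_grain) + T_mash
T_strike = (0.41/3.3)·(71.2 − 21.1) + 71.2

77.4245 °C


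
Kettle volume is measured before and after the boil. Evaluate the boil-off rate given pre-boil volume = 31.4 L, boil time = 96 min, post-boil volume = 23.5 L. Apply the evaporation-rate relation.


rate = (V_pre − V_post) / (t_min/60)
rate = (31.4 − 23.5) / (96/60)

4.9375 L/hr


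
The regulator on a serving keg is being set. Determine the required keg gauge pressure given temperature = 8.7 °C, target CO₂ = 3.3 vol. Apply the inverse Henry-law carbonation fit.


psi = vols/(0.01821 + 0.09011·e^(−0.04·T)) − 14.695
psi = 3.3/(0.01821 + 0.09011·e^(−0.04·8.7)) − 14.695

25.6293 psi


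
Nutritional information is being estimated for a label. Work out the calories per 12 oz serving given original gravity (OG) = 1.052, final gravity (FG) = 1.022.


ABW = (OG−FG)·131.25·0.79/FG;  °P = 259 − 259/SG (for OG→OE and FG→AE);  RE = 0.1808·OE + 0.8192·AE;  Cal = (6.9·ABW + 4·(RE−0.1))·FG·3.55
ABW = (1.052 − 1.022)·131.25·0.79/1.022 = 3.0437
OE = 259 − 259/1.052 = 12.8023 °P
AE = 259 − 259/1.022 = 5.5753 °P
RE = 0.1808·12.8023 + 0.8192·5.5753 = 6.8820 °P
Cal = (6.9·3.0437 + 4·(6.8820−0.1))·1.022·3.55

174.6175 kcal


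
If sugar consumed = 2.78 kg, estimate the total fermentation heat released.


Q = m_sugar · 590 kJ/kg
Q = 2.78 · 590

1640.2000 kJ


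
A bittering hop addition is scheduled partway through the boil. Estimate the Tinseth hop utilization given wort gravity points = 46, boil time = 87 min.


U = 1.65·0.000125^(GP/1000) · (1 − e^(−0.04·t))/4.15
bigness = 1.65·0.000125^(46/1000) = 1.0913
boil_factor = (1 − e^(−0.04·87))/4.15 = 0.2335
U = 1.0913 · 0.2335

0.2549


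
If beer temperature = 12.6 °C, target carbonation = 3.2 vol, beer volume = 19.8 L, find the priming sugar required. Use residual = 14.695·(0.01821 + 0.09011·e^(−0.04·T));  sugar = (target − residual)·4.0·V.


residual = 14.695·(0.01821 + 0.09011·e^(−0.04·12.6)) = 1.0675
sugar = (3.2 − 1.0675)·4.0·19.8

168.8910 g


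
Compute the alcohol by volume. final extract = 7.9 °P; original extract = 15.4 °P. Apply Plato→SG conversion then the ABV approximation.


SG = 259/(259 − P);  ABV = (OG − FG)·131.25
OG = 259/(259 − 15.4) = 1.0632
FG = 259/(259 − 7.9) = 1.0315
ABV = (1.0632 − 1.0315)·131.25

4.1681 % ABV
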